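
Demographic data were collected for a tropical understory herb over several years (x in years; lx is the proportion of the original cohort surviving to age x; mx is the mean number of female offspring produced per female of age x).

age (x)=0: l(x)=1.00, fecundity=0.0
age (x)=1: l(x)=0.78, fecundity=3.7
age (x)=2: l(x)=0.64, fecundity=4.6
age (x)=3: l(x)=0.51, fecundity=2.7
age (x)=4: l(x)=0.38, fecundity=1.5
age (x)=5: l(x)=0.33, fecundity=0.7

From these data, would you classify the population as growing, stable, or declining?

R0 = Σ lx·mx = 0 + 2.886 + 2.944 + 1.377 + 0.57 + 0.231 = 8.008
R0 > 1, so the population is growing.

growing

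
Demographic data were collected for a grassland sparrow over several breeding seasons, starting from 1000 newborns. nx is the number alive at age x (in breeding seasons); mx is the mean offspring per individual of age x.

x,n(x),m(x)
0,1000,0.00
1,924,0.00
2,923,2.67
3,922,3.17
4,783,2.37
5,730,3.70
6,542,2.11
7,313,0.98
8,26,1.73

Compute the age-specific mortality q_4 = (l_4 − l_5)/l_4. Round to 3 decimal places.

lx = nx/n0 = nx/1000: 1, 0.924, 0.923, 0.922, 0.783, 0.73, 0.542, 0.313, 0.026
q_4 = (l_4 − l_5) / l_4 = (0.783 − 0.73) / 0.783
     = 0.053 / 0.783 = 0.067688… → 0.068

0.068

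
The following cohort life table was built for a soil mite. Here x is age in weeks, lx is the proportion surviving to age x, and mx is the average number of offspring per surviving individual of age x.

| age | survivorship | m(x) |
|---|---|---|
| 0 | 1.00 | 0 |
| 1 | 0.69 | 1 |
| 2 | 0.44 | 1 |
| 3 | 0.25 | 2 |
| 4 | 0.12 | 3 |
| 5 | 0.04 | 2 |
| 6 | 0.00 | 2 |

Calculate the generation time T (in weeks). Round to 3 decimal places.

lx·mx: 0, 0.69, 0.44, 0.5, 0.36, 0.08, 0 → R0 = 2.07
x·lx·mx: 0, 0.69, 0.88, 1.5, 1.44, 0.4, 0 → Σ = 4.91
T = 4.91 / 2.07 = 2.371981… → 2.372

2.372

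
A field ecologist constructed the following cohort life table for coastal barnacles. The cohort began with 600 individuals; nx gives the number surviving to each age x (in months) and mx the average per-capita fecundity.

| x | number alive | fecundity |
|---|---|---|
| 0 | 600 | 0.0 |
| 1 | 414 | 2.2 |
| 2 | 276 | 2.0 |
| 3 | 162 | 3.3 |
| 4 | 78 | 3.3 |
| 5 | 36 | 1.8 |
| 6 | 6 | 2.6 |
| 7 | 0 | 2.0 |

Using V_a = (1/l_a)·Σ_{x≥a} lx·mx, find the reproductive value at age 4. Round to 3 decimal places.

4.331

lx = nx/n0 = nx/600: 1, 0.69, 0.46, 0.27, 0.13, 0.06, 0.01, 0
lx·mx for x ≥ 4: 0.429, 0.108, 0.026, 0 → sum = 0.563
V_4 = 0.563 / l_4 = 0.563 / 0.13 = 4.330769… → 4.331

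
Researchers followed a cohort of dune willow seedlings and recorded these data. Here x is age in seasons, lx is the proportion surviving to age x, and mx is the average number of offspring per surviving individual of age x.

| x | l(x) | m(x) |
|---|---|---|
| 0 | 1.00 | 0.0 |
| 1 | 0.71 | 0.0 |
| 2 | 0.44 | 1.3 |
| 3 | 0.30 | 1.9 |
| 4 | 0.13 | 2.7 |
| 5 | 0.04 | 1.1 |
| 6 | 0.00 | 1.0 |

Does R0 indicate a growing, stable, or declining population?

growing

R0 = Σ lx·mx = 0 + 0 + 0.572 + 0.57 + 0.351 + 0.044 + 0 = 1.537
R0 > 1, so the population is growing.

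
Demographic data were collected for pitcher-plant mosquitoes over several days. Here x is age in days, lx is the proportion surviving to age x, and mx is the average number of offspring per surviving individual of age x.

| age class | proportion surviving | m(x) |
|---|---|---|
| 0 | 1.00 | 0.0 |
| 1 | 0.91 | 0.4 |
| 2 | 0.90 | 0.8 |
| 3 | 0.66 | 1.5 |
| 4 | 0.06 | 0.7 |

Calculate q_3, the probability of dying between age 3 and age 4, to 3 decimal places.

q_3 = (l_3 − l_4) / l_3 = (0.66 − 0.06) / 0.66
     = 0.6 / 0.66 = 0.909091… → 0.909

0.909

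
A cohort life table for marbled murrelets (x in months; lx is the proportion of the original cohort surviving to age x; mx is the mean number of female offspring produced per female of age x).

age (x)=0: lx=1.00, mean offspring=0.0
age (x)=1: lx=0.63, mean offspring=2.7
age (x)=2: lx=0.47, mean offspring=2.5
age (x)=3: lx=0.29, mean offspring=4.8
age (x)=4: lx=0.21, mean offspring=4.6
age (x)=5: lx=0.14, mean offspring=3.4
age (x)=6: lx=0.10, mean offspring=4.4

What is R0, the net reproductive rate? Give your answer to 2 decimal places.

6.15

lx·mx by age: 0, 1.701, 1.175, 1.392, 0.966, 0.476, 0.44
R0 = Σ lx·mx = 6.15 → 6.15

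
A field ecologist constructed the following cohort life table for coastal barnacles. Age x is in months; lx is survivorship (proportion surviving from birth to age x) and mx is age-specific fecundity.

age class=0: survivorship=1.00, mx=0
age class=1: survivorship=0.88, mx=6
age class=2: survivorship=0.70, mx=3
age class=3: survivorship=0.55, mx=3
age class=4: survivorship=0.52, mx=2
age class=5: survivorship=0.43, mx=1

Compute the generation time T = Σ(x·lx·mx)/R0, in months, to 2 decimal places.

1.98

lx·mx: 0, 5.28, 2.1, 1.65, 1.04, 0.43 → R0 = 10.5
x·lx·mx: 0, 5.28, 4.2, 4.95, 4.16, 2.15 → Σ = 20.74
T = 20.74 / 10.5 = 1.975238… → 1.98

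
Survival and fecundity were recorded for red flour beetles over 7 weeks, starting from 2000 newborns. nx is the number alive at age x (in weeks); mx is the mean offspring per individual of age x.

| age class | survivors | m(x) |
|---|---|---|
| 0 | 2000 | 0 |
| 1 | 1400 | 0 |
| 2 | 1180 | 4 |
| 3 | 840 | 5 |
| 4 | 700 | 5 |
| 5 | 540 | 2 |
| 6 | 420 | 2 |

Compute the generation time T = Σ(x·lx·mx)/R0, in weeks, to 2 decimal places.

lx = nx/n0 = nx/2000: 1, 0.7, 0.59, 0.42, 0.35, 0.27, 0.21
lx·mx: 0, 0, 2.36, 2.1, 1.75, 0.54, 0.42 → R0 = 7.17
x·lx·mx: 0, 0, 4.72, 6.3, 7, 2.7, 2.52 → Σ = 23.24
T = 23.24 / 7.17 = 3.241283… → 3.24

3.24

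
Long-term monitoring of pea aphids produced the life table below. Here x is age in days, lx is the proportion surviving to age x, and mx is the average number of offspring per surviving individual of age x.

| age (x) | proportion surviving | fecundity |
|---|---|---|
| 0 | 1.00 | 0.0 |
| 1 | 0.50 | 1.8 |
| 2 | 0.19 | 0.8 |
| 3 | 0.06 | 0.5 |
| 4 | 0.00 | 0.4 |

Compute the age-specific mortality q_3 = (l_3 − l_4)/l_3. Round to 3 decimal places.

1.000

q_3 = (l_3 − l_4) / l_3 = (0.06 − 0) / 0.06
     = 0.06 / 0.06 = 1 → 1.000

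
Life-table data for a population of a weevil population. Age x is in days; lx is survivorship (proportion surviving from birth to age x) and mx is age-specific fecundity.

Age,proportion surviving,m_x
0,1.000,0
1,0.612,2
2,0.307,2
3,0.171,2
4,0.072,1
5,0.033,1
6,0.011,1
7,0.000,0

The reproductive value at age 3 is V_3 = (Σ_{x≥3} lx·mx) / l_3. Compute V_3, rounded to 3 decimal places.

lx·mx for x ≥ 3: 0.342, 0.072, 0.033, 0.011, 0 → sum = 0.458
V_3 = 0.458 / l_3 = 0.458 / 0.171 = 2.678363… → 2.678

2.678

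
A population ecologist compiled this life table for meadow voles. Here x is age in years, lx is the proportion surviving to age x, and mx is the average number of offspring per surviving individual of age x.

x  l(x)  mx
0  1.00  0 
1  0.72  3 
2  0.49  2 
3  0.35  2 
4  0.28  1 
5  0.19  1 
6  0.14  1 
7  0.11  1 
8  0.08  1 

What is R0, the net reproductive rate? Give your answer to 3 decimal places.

4.640

lx·mx by age: 0, 2.16, 0.98, 0.7, 0.28, 0.19, 0.14, 0.11, 0.08
R0 = Σ lx·mx = 4.64 → 4.640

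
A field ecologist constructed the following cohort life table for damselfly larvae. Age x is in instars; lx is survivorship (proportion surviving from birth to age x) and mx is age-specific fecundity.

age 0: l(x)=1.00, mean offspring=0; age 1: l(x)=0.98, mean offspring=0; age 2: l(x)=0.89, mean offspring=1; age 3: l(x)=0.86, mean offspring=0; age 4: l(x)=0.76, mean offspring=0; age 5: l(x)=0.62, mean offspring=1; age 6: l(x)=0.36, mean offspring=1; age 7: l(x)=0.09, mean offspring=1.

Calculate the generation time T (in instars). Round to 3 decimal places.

3.913

lx·mx: 0, 0, 0.89, 0, 0, 0.62, 0.36, 0.09 → R0 = 1.96
x·lx·mx: 0, 0, 1.78, 0, 0, 3.1, 2.16, 0.63 → Σ = 7.67
T = 7.67 / 1.96 = 3.913265… → 3.913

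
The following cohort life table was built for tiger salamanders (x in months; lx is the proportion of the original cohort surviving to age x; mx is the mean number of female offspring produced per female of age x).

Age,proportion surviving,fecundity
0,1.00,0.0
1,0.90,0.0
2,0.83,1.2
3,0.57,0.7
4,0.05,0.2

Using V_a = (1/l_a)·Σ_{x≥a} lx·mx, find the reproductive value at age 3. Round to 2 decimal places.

0.72

lx·mx for x ≥ 3: 0.399, 0.01 → sum = 0.409
V_3 = 0.409 / l_3 = 0.409 / 0.57 = 0.717544… → 0.72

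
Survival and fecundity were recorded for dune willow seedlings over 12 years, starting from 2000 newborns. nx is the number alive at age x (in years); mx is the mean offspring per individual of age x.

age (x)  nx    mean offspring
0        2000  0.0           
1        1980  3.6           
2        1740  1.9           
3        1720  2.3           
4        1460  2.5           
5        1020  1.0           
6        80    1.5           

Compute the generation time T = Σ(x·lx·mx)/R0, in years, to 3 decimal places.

lx = nx/n0 = nx/2000: 1, 0.99, 0.87, 0.86, 0.73, 0.51, 0.04
lx·mx: 0, 3.564, 1.653, 1.978, 1.825, 0.51, 0.06 → R0 = 9.59
x·lx·mx: 0, 3.564, 3.306, 5.934, 7.3, 2.55, 0.36 → Σ = 23.014
T = 23.014 / 9.59 = 2.399791… → 2.400

2.400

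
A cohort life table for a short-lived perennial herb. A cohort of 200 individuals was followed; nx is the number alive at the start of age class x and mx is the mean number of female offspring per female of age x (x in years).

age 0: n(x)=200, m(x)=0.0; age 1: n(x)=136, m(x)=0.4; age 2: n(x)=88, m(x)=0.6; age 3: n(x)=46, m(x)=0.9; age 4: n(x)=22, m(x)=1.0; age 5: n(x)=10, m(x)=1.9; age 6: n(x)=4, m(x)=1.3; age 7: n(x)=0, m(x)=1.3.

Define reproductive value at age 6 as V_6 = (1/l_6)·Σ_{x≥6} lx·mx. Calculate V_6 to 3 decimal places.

lx = nx/n0 = nx/200: 1, 0.68, 0.44, 0.23, 0.11, 0.05, 0.02, 0
lx·mx for x ≥ 6: 0.026, 0 → sum = 0.026
V_6 = 0.026 / l_6 = 0.026 / 0.02 = 1.3 → 1.300

1.300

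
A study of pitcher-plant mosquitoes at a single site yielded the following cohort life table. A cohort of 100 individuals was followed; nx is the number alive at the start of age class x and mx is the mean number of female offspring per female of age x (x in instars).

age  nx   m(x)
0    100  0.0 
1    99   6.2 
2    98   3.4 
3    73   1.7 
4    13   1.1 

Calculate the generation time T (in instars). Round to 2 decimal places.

lx = nx/n0 = nx/100: 1, 0.99, 0.98, 0.73, 0.13
lx·mx: 0, 6.138, 3.332, 1.241, 0.143 → R0 = 10.854
x·lx·mx: 0, 6.138, 6.664, 3.723, 0.572 → Σ = 17.097
T = 17.097 / 10.854 = 1.57518… → 1.58

1.58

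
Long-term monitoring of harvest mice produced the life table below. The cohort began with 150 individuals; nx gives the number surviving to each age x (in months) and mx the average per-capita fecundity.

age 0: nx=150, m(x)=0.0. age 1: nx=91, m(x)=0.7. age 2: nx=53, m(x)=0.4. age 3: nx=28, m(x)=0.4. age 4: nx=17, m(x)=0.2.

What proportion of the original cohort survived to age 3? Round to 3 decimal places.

l_3 = n_3/n_0 = 28/150 = 0.186667… → 0.187

0.187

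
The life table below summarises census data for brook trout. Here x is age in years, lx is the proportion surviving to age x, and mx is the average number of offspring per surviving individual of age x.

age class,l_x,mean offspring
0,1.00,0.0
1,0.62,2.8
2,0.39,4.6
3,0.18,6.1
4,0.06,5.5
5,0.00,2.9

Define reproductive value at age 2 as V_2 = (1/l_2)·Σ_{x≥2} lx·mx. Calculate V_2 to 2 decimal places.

8.26

lx·mx for x ≥ 2: 1.794, 1.098, 0.33, 0 → sum = 3.222
V_2 = 3.222 / l_2 = 3.222 / 0.39 = 8.261538… → 8.26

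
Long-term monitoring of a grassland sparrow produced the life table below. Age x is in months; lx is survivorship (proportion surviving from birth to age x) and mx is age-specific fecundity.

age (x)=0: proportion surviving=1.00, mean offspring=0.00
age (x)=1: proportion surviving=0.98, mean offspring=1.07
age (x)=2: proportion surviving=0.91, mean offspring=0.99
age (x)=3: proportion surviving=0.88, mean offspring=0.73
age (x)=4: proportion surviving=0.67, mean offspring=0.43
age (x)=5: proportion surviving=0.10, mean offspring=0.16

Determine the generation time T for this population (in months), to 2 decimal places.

2.08

lx·mx: 0, 1.0486, 0.9009, 0.6424, 0.2881, 0.016 → R0 = 2.896
x·lx·mx: 0, 1.0486, 1.8018, 1.9272, 1.1524, 0.08 → Σ = 6.01
T = 6.01 / 2.896 = 2.075276… → 2.08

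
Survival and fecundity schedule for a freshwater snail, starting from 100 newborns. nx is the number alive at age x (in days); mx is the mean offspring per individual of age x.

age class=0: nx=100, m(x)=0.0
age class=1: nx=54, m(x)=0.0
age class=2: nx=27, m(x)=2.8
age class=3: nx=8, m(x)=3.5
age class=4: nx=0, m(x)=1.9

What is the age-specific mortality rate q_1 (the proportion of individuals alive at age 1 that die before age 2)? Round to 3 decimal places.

lx = nx/n0 = nx/100: 1, 0.54, 0.27, 0.08, 0
q_1 = (l_1 − l_2) / l_1 = (0.54 − 0.27) / 0.54
     = 0.27 / 0.54 = 0.5 → 0.500

0.500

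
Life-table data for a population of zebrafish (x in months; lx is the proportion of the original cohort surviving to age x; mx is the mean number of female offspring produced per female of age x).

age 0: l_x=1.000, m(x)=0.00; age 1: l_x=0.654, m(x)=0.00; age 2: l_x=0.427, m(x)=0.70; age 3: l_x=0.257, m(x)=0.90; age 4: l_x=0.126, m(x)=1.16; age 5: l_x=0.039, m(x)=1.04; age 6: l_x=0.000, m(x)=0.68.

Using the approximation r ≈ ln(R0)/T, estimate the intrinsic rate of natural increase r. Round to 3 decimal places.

-0.115

R0 = Σ lx·mx = 0 + 0 + 0.2989 + 0.2313 + 0.14616 + 0.04056 + 0 = 0.71692
Σ x·lx·mx = 2.07914; T = 2.07914/0.71692 = 2.9001…
r ≈ ln(R0)/T = ln(0.71692)/2.9001… = -0.11475… → -0.115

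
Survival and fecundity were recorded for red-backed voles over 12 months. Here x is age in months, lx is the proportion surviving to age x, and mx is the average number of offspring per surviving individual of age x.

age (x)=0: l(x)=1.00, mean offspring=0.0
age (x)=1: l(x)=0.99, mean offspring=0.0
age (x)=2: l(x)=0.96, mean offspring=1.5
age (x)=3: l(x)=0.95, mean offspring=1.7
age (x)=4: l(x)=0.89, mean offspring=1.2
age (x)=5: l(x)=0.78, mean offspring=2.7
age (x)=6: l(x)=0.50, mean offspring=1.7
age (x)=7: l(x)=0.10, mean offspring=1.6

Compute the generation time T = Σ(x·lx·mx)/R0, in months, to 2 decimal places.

3.97

lx·mx: 0, 0, 1.44, 1.615, 1.068, 2.106, 0.85, 0.16 → R0 = 7.239
x·lx·mx: 0, 0, 2.88, 4.845, 4.272, 10.53, 5.1, 1.12 → Σ = 28.747
T = 28.747 / 7.239 = 3.971129… → 3.97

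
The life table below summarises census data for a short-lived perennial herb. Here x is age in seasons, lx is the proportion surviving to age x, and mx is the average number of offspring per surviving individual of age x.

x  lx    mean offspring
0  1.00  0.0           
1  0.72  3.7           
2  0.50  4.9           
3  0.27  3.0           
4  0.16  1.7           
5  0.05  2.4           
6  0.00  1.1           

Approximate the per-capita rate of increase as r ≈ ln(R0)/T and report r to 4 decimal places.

0.9965

R0 = Σ lx·mx = 0 + 2.664 + 2.45 + 0.81 + 0.272 + 0.12 + 0 = 6.316
Σ x·lx·mx = 11.682; T = 11.682/6.316 = 1.84959…
r ≈ ln(R0)/T = ln(6.316)/1.84959… = 0.996484… → 0.9965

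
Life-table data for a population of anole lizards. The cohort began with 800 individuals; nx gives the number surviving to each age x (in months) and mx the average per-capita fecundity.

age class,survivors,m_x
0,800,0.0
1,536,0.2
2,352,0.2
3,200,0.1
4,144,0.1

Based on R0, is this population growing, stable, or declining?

lx = nx/n0 = nx/800: 1, 0.67, 0.44, 0.25, 0.18
R0 = Σ lx·mx = 0 + 0.134 + 0.088 + 0.025 + 0.018 = 0.265
R0 < 1, so the population is declining.

declining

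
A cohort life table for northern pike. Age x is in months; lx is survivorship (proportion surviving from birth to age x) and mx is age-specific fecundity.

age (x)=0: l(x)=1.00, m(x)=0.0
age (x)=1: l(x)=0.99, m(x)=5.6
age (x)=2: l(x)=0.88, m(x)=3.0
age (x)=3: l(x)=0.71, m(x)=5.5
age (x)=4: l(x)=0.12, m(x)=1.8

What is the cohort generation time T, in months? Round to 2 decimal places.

lx·mx: 0, 5.544, 2.64, 3.905, 0.216 → R0 = 12.305
x·lx·mx: 0, 5.544, 5.28, 11.715, 0.864 → Σ = 23.403
T = 23.403 / 12.305 = 1.90191… → 1.90

1.90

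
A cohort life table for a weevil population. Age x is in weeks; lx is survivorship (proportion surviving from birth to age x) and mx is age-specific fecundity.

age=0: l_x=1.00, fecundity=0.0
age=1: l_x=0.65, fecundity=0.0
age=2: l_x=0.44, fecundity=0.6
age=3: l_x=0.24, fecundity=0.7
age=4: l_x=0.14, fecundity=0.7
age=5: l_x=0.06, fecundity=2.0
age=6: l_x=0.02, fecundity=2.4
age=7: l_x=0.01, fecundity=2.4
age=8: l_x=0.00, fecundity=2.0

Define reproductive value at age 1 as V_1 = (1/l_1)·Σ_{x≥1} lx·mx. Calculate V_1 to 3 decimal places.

lx·mx for x ≥ 1: 0, 0.264, 0.168, 0.098, 0.12, 0.048, 0.024, 0 → sum = 0.722
V_1 = 0.722 / l_1 = 0.722 / 0.65 = 1.110769… → 1.111

1.111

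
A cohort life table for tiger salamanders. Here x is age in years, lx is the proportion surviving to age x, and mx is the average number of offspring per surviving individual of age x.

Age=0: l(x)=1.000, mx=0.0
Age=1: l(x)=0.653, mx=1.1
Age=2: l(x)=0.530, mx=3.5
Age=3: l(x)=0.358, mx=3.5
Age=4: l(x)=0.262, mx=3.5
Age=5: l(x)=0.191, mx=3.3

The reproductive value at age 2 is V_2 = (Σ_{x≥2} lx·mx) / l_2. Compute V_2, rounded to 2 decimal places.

8.78

lx·mx for x ≥ 2: 1.855, 1.253, 0.917, 0.6303 → sum = 4.6553
V_2 = 4.6553 / l_2 = 4.6553 / 0.53 = 8.783585… → 8.78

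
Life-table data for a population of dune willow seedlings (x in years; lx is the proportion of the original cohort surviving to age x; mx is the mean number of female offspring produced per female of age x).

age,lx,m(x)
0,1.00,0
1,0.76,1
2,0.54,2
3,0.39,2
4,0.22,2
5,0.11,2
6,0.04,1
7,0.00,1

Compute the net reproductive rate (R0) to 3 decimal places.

3.320

lx·mx by age: 0, 0.76, 1.08, 0.78, 0.44, 0.22, 0.04, 0
R0 = Σ lx·mx = 3.32 → 3.320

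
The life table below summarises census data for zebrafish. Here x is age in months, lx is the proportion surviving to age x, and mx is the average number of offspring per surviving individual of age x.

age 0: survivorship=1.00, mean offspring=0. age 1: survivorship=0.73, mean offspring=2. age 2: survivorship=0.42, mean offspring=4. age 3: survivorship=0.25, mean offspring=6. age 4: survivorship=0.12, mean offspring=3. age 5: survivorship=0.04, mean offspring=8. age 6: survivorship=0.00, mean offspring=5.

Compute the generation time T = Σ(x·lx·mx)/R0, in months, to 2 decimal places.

2.32

lx·mx: 0, 1.46, 1.68, 1.5, 0.36, 0.32, 0 → R0 = 5.32
x·lx·mx: 0, 1.46, 3.36, 4.5, 1.44, 1.6, 0 → Σ = 12.36
T = 12.36 / 5.32 = 2.323308… → 2.32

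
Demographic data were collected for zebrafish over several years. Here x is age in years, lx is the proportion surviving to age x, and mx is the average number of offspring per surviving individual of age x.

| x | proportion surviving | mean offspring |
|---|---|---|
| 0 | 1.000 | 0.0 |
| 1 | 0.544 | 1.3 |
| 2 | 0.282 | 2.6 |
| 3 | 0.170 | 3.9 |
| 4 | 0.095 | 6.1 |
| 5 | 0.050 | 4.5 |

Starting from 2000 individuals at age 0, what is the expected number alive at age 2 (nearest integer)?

Expected survivors = N0 · l_2 = 2000 × 0.282 = 564 → 564

564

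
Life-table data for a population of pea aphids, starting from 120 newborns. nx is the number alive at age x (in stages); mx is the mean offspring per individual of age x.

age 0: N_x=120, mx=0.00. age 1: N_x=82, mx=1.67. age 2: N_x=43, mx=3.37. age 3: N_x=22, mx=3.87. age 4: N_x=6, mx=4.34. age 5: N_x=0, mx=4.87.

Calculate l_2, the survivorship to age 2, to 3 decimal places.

0.358

l_2 = n_2/n_0 = 43/120 = 0.358333… → 0.358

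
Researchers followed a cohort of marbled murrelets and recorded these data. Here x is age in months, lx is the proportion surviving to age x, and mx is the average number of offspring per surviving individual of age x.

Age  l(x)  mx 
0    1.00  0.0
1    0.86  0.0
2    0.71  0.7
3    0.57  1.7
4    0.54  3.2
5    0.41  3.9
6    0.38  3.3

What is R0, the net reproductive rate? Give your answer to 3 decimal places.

6.047

lx·mx by age: 0, 0, 0.497, 0.969, 1.728, 1.599, 1.254
R0 = Σ lx·mx = 6.047 → 6.047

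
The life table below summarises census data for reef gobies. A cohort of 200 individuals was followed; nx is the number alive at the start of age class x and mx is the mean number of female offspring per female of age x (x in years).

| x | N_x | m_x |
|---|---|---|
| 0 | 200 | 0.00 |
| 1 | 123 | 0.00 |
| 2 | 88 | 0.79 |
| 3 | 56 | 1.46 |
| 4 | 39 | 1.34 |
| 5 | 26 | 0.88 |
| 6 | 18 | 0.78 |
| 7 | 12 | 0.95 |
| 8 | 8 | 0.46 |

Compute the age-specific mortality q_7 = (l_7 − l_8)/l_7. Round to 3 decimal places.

lx = nx/n0 = nx/200: 1, 0.615, 0.44, 0.28, 0.195, 0.13, 0.09, 0.06, 0.04
q_7 = (l_7 − l_8) / l_7 = (0.06 − 0.04) / 0.06
     = 0.02 / 0.06 = 0.333333… → 0.333

0.333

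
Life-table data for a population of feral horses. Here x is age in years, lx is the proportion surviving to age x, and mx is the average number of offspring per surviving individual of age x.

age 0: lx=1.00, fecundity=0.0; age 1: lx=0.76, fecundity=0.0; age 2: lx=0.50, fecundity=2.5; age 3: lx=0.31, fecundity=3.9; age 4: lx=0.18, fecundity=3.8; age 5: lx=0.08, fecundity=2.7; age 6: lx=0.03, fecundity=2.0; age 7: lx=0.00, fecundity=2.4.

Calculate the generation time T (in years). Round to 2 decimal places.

lx·mx: 0, 0, 1.25, 1.209, 0.684, 0.216, 0.06, 0 → R0 = 3.419
x·lx·mx: 0, 0, 2.5, 3.627, 2.736, 1.08, 0.36, 0 → Σ = 10.303
T = 10.303 / 3.419 = 3.013454… → 3.01

3.01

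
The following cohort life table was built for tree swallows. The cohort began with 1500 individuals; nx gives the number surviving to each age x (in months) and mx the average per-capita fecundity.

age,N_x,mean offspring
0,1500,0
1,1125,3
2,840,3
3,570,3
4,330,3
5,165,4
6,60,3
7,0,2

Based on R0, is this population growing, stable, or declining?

growing

lx = nx/n0 = nx/1500: 1, 0.75, 0.56, 0.38, 0.22, 0.11, 0.04, 0
R0 = Σ lx·mx = 0 + 2.25 + 1.68 + 1.14 + 0.66 + 0.44 + 0.12 + 0 = 6.29
R0 > 1, so the population is growing.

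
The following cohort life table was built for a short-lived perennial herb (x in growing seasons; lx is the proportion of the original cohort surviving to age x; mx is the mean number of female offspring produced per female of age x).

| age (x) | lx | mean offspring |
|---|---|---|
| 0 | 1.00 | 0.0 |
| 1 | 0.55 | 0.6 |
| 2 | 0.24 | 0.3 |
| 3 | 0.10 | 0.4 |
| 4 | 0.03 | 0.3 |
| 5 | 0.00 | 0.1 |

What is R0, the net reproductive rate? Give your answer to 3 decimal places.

0.451

lx·mx by age: 0, 0.33, 0.072, 0.04, 0.009, 0
R0 = Σ lx·mx = 0.451 → 0.451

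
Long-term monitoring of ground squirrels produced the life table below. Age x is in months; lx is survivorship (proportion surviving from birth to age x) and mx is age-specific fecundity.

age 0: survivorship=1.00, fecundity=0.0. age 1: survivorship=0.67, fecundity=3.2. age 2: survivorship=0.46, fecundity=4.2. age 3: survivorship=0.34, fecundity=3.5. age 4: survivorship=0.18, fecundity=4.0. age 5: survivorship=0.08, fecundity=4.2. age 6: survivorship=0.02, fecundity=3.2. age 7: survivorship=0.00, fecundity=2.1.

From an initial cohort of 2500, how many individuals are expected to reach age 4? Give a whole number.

Expected survivors = N0 · l_4 = 2500 × 0.18 = 450 → 450

450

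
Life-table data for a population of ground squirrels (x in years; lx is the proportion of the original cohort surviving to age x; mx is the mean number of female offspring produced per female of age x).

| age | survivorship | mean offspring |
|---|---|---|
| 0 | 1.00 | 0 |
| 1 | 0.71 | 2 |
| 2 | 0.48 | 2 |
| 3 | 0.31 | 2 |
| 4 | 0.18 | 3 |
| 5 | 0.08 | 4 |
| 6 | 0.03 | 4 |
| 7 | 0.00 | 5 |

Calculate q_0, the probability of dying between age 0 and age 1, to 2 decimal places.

q_0 = (l_0 − l_1) / l_0 = (1 − 0.71) / 1
     = 0.29 / 1 = 0.29 → 0.29

0.29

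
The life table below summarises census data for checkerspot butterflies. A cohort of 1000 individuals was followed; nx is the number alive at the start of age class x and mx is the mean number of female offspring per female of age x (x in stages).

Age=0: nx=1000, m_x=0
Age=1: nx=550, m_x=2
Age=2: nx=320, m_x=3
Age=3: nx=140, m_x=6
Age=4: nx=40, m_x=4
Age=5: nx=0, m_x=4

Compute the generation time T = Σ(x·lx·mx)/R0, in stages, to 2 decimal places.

2.02

lx = nx/n0 = nx/1000: 1, 0.55, 0.32, 0.14, 0.04, 0
lx·mx: 0, 1.1, 0.96, 0.84, 0.16, 0 → R0 = 3.06
x·lx·mx: 0, 1.1, 1.92, 2.52, 0.64, 0 → Σ = 6.18
T = 6.18 / 3.06 = 2.019608… → 2.02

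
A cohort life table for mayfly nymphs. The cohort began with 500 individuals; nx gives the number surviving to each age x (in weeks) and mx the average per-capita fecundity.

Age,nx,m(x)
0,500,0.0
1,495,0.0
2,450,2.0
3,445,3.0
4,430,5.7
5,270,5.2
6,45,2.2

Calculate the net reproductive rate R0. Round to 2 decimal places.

12.38

lx = nx/n0 = nx/500: 1, 0.99, 0.9, 0.89, 0.86, 0.54, 0.09
lx·mx by age: 0, 0, 1.8, 2.67, 4.902, 2.808, 0.198
R0 = Σ lx·mx = 12.378 → 12.38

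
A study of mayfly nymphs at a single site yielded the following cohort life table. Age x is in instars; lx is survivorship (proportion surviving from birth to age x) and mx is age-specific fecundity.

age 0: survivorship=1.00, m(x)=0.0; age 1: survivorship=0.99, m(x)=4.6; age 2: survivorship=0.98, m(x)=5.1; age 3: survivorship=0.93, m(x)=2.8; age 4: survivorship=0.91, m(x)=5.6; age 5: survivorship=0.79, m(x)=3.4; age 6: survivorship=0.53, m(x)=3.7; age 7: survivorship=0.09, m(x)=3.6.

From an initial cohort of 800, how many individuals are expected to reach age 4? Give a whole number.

728

Expected survivors = N0 · l_4 = 800 × 0.91 = 728 → 728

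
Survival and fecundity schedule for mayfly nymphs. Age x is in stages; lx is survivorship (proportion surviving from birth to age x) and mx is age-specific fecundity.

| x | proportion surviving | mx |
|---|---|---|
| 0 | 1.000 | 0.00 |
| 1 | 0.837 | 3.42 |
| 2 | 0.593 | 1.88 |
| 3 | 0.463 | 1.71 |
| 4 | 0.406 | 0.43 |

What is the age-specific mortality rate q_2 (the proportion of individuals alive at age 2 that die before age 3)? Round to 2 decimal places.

q_2 = (l_2 − l_3) / l_2 = (0.593 − 0.463) / 0.593
     = 0.13 / 0.593 = 0.219224… → 0.22

0.22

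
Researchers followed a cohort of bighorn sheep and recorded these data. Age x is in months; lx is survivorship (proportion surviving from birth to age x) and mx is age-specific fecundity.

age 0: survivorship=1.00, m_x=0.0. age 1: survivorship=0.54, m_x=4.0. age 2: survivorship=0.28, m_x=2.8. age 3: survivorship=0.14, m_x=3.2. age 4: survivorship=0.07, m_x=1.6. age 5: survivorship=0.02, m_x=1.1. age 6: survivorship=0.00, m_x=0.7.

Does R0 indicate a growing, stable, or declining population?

growing

R0 = Σ lx·mx = 0 + 2.16 + 0.784 + 0.448 + 0.112 + 0.022 + 0 = 3.526
R0 > 1, so the population is growing.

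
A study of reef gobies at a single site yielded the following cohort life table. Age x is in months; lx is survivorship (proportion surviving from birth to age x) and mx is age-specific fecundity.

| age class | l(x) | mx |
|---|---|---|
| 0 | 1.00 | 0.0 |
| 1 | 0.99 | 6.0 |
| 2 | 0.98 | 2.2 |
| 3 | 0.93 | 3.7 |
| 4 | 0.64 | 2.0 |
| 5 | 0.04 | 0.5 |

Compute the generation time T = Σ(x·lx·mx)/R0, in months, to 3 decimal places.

lx·mx: 0, 5.94, 2.156, 3.441, 1.28, 0.02 → R0 = 12.837
x·lx·mx: 0, 5.94, 4.312, 10.323, 5.12, 0.1 → Σ = 25.795
T = 25.795 / 12.837 = 2.009426… → 2.009

2.009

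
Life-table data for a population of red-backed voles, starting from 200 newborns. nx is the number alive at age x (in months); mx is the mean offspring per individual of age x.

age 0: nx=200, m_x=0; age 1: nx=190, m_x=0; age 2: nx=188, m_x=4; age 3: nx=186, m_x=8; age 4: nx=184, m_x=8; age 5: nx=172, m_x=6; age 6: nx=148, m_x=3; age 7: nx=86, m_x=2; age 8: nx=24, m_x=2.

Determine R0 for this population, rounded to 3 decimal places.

lx = nx/n0 = nx/200: 1, 0.95, 0.94, 0.93, 0.92, 0.86, 0.74, 0.43, 0.12
lx·mx by age: 0, 0, 3.76, 7.44, 7.36, 5.16, 2.22, 0.86, 0.24
R0 = Σ lx·mx = 27.04 → 27.040

27.040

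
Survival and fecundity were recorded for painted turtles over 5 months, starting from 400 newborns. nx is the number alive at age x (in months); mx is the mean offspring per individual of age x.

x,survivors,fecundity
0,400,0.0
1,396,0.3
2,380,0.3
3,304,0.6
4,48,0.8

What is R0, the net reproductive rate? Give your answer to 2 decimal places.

1.13

lx = nx/n0 = nx/400: 1, 0.99, 0.95, 0.76, 0.12
lx·mx by age: 0, 0.297, 0.285, 0.456, 0.096
R0 = Σ lx·mx = 1.134 → 1.13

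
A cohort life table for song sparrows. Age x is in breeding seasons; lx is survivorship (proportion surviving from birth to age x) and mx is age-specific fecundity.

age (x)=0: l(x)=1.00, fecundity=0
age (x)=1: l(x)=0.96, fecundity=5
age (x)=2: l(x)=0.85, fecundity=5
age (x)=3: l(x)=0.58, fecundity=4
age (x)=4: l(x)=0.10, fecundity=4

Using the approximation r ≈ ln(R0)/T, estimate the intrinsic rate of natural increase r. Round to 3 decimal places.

1.328

R0 = Σ lx·mx = 0 + 4.8 + 4.25 + 2.32 + 0.4 = 11.77
Σ x·lx·mx = 21.86; T = 21.86/11.77 = 1.85726…
r ≈ ln(R0)/T = ln(11.77)/1.85726… = 1.32752… → 1.328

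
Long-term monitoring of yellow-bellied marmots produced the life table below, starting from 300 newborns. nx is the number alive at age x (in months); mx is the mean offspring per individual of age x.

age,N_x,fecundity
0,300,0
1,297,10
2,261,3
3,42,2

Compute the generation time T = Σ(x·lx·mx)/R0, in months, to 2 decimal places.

lx = nx/n0 = nx/300: 1, 0.99, 0.87, 0.14
lx·mx: 0, 9.9, 2.61, 0.28 → R0 = 12.79
x·lx·mx: 0, 9.9, 5.22, 0.84 → Σ = 15.96
T = 15.96 / 12.79 = 1.24785… → 1.25

1.25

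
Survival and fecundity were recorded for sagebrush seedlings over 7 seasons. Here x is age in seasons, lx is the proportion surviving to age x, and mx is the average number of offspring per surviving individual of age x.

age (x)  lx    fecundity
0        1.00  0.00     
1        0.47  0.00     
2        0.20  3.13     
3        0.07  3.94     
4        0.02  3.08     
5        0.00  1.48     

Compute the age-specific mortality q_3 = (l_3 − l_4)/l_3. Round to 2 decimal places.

0.71

q_3 = (l_3 − l_4) / l_3 = (0.07 − 0.02) / 0.07
     = 0.05 / 0.07 = 0.714286… → 0.71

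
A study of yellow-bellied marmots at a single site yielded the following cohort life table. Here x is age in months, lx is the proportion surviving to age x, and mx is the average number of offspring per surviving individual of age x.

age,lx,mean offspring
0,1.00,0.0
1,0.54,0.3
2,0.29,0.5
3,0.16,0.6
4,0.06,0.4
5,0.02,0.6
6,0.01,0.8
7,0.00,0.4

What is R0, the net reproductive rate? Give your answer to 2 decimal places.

0.45

lx·mx by age: 0, 0.162, 0.145, 0.096, 0.024, 0.012, 0.008, 0
R0 = Σ lx·mx = 0.447 → 0.45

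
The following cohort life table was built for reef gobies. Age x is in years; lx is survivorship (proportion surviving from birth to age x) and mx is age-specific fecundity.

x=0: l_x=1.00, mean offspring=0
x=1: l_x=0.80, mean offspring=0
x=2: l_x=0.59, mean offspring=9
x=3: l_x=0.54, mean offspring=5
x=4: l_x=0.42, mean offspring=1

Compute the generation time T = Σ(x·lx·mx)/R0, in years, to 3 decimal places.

lx·mx: 0, 0, 5.31, 2.7, 0.42 → R0 = 8.43
x·lx·mx: 0, 0, 10.62, 8.1, 1.68 → Σ = 20.4
T = 20.4 / 8.43 = 2.419929… → 2.420

2.420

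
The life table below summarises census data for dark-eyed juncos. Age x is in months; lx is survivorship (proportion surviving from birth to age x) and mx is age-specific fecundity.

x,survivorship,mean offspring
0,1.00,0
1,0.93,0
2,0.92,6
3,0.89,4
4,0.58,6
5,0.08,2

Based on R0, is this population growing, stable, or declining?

R0 = Σ lx·mx = 0 + 0 + 5.52 + 3.56 + 3.48 + 0.16 = 12.72
R0 > 1, so the population is growing.

growing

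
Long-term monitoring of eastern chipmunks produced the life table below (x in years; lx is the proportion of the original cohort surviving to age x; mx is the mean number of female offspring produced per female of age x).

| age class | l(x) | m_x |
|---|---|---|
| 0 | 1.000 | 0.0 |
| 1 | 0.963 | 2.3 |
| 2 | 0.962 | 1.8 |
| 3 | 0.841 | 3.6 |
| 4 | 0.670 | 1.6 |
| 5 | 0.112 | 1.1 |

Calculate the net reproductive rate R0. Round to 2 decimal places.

8.17

lx·mx by age: 0, 2.2149, 1.7316, 3.0276, 1.072, 0.1232
R0 = Σ lx·mx = 8.1693 → 8.17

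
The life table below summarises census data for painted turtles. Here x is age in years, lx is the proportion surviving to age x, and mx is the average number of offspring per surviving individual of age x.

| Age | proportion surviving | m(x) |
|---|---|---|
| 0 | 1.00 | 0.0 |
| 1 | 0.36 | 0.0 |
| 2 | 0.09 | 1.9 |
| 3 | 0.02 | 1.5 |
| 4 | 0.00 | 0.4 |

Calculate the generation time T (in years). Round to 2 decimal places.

lx·mx: 0, 0, 0.171, 0.03, 0 → R0 = 0.201
x·lx·mx: 0, 0, 0.342, 0.09, 0 → Σ = 0.432
T = 0.432 / 0.201 = 2.149254… → 2.15

2.15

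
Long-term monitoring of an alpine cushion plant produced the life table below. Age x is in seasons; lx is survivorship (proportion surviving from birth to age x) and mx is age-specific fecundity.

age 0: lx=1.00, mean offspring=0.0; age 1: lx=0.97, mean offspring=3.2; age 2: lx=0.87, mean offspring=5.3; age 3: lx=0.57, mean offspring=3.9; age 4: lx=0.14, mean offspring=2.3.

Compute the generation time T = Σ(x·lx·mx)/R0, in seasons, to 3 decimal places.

lx·mx: 0, 3.104, 4.611, 2.223, 0.322 → R0 = 10.26
x·lx·mx: 0, 3.104, 9.222, 6.669, 1.288 → Σ = 20.283
T = 20.283 / 10.26 = 1.976901… → 1.977

1.977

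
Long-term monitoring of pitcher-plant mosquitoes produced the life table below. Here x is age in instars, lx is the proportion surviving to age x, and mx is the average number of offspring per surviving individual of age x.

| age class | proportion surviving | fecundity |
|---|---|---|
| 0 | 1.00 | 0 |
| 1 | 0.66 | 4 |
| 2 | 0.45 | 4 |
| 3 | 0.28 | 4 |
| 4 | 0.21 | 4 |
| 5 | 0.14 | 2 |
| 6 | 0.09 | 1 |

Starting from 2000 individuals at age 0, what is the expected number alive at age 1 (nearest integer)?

1320

Expected survivors = N0 · l_1 = 2000 × 0.66 = 1320 → 1320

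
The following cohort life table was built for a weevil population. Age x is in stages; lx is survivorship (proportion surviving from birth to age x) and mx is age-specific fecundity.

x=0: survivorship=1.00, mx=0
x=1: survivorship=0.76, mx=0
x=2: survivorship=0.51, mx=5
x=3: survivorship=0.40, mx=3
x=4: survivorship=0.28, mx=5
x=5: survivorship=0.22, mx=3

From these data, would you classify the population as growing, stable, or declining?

R0 = Σ lx·mx = 0 + 0 + 2.55 + 1.2 + 1.4 + 0.66 = 5.81
R0 > 1, so the population is growing.

growing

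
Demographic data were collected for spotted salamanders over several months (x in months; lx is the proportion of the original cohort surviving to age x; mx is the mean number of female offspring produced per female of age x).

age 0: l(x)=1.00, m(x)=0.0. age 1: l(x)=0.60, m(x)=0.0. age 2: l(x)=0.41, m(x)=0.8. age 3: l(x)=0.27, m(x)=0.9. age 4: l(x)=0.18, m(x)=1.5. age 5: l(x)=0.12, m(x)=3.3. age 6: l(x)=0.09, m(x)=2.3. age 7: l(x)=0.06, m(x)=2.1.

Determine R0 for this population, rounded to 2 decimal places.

1.57

lx·mx by age: 0, 0, 0.328, 0.243, 0.27, 0.396, 0.207, 0.126
R0 = Σ lx·mx = 1.57 → 1.57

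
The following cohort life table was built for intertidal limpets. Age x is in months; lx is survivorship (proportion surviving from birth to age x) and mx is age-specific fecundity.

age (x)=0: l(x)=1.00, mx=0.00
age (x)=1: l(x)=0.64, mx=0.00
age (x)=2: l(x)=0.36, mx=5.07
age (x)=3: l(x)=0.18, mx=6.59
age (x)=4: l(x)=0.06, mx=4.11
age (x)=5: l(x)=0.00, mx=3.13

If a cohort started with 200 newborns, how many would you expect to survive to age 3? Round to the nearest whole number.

36

Expected survivors = N0 · l_3 = 200 × 0.18 = 36 → 36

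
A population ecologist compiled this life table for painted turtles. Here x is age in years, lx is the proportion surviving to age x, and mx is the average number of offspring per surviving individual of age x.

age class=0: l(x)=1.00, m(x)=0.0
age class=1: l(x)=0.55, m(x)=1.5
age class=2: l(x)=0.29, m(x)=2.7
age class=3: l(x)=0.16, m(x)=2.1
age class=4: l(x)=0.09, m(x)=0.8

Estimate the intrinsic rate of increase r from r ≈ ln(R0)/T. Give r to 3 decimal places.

0.383

R0 = Σ lx·mx = 0 + 0.825 + 0.783 + 0.336 + 0.072 = 2.016
Σ x·lx·mx = 3.687; T = 3.687/2.016 = 1.82887…
r ≈ ln(R0)/T = ln(2.016)/1.82887… = 0.38336… → 0.383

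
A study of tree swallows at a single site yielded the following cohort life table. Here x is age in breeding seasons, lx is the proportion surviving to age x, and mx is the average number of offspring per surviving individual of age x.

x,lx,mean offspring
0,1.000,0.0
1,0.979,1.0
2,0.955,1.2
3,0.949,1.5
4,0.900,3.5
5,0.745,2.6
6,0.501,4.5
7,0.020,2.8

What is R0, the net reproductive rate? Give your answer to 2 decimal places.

10.95

lx·mx by age: 0, 0.979, 1.146, 1.4235, 3.15, 1.937, 2.2545, 0.056
R0 = Σ lx·mx = 10.946 → 10.95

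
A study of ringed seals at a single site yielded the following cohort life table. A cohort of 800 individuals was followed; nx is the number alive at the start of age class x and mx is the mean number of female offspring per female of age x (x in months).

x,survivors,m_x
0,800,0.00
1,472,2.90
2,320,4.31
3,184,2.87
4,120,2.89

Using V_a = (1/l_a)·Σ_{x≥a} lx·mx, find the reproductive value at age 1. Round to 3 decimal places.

7.676

lx = nx/n0 = nx/800: 1, 0.59, 0.4, 0.23, 0.15
lx·mx for x ≥ 1: 1.711, 1.724, 0.6601, 0.4335 → sum = 4.5286
V_1 = 4.5286 / l_1 = 4.5286 / 0.59 = 7.675593… → 7.676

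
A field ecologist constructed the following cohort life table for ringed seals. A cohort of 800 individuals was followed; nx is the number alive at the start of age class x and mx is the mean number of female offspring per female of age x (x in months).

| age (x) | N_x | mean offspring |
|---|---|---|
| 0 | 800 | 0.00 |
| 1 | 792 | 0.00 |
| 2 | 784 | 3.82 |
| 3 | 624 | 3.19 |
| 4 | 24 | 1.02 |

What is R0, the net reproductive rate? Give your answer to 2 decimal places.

6.26

lx = nx/n0 = nx/800: 1, 0.99, 0.98, 0.78, 0.03
lx·mx by age: 0, 0, 3.7436, 2.4882, 0.0306
R0 = Σ lx·mx = 6.2624 → 6.26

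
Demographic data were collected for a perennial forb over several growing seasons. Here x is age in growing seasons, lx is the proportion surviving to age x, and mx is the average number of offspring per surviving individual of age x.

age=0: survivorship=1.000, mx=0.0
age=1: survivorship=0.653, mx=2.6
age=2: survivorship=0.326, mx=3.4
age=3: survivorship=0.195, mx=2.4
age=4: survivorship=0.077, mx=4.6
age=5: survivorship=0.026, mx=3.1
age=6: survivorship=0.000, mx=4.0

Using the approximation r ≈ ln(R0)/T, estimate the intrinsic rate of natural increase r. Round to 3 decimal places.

R0 = Σ lx·mx = 0 + 1.6978 + 1.1084 + 0.468 + 0.3542 + 0.0806 + 0 = 3.709
Σ x·lx·mx = 7.1384; T = 7.1384/3.709 = 1.92462…
r ≈ ln(R0)/T = ln(3.709)/1.92462… = 0.68105… → 0.681

0.681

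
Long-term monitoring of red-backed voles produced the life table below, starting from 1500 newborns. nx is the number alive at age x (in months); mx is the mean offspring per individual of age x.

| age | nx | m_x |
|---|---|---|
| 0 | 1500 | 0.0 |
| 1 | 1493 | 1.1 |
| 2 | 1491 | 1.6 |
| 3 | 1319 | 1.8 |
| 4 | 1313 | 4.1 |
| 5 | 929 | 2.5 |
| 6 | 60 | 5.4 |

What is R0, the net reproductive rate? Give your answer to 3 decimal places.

9.621

lx = nx/n0 = nx/1500: 1, 0.99533…, 0.994, 0.87933…, 0.87533…, 0.61933…, 0.04
lx·mx by age: 0, 1.094867…, 1.5904, 1.5828…, 3.588867…, 1.548333…, 0.216
R0 = Σ lx·mx = 9.621267… → 9.621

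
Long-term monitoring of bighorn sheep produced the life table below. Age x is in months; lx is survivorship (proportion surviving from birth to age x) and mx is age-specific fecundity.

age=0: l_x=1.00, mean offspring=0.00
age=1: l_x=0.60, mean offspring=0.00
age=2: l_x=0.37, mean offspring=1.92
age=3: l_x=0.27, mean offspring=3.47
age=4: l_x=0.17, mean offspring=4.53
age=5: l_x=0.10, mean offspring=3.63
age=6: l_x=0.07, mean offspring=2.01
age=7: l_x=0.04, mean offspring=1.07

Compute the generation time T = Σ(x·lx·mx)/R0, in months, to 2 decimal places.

3.47

lx·mx: 0, 0, 0.7104, 0.9369, 0.7701, 0.363, 0.1407, 0.0428 → R0 = 2.9639
x·lx·mx: 0, 0, 1.4208, 2.8107, 3.0804, 1.815, 0.8442, 0.2996 → Σ = 10.2707
T = 10.2707 / 2.9639 = 3.465265… → 3.47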